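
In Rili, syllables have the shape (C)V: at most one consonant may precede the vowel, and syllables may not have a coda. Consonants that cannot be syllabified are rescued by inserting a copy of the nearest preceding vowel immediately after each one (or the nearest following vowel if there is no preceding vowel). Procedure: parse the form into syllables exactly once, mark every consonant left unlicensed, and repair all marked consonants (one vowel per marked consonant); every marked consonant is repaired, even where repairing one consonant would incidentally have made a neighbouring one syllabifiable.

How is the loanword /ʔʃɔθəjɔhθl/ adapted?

ʔɔʃɔθəjɔhɔθɔlɔ

Under (C)V, the unsyllabifiable consonants are /ʔ/, /h/, /θ/, /l/ (no codas are permitted; onsets are limited to one consonant).
Epenthesis after each stranded consonant: /ʔ/ → /ʔɔ/, /h/ → /hɔ/, /θ/ → /θɔ/, /l/ → /lɔ/.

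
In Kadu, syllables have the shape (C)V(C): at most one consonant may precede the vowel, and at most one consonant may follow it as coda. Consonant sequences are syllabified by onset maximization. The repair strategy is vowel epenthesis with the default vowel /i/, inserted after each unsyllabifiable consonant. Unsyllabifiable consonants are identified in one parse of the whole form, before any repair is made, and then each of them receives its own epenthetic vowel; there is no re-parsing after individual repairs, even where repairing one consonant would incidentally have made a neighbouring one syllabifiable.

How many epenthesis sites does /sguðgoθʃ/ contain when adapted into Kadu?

The unsyllabifiable consonants are /s/, /ʃ/; each receives one epenthetic vowel.

2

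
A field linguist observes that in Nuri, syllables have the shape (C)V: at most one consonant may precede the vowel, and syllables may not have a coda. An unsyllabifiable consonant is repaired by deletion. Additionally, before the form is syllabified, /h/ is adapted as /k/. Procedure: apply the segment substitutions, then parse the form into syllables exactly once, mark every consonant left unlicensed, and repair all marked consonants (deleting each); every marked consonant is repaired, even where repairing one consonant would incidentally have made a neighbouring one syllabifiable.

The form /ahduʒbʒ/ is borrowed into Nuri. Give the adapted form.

Substitution: /h/ → /k/, giving /akduʒbʒ/.
The consonants /k/, /ʒ/, /b/, /ʒ/ cannot be parsed into a legal (C)V syllable (no codas are permitted; onsets are limited to one consonant).
Each unlicensed consonant is deleted: /k/, /ʒ/, /b/, /ʒ/.

adu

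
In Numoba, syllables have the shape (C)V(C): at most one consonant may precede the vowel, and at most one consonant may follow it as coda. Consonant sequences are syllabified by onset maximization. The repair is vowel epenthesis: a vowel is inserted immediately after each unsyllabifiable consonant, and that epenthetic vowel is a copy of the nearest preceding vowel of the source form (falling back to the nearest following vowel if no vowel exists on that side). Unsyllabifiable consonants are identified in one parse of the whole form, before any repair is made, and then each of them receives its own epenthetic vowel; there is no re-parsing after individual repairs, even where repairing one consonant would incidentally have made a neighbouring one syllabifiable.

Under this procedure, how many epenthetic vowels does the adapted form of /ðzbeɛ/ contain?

The unsyllabifiable consonants are /ð/, /z/; each receives one epenthetic vowel.

2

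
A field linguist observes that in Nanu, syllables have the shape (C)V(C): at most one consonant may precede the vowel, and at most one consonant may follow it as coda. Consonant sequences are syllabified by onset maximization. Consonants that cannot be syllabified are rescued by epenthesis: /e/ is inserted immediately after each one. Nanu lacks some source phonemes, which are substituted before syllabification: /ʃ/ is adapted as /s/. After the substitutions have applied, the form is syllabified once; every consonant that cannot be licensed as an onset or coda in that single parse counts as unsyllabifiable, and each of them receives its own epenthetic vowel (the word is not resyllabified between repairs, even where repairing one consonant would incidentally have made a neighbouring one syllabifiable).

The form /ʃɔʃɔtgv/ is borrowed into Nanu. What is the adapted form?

Substitution: /ʃ/ → /s/, giving /sɔsɔtgv/.
Under (C)V(C), the unsyllabifiable consonants are /g/, /v/ (at most one coda consonant is licensed; onsets are limited to one consonant).
Inserting the epenthetic vowel yields /g/ → /ge/, /v/ → /ve/.

sɔsɔtgeve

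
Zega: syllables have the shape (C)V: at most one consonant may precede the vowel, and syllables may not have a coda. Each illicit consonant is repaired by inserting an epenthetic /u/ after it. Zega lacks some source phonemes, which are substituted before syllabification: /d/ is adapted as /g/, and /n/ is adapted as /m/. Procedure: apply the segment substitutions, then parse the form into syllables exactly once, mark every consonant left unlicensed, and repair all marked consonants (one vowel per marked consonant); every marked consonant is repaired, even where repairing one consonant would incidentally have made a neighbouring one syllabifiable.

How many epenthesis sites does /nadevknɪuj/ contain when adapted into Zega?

After substitution the input is /magevkmɪuj/.
The unsyllabifiable consonants are /v/, /k/, /j/; each receives one epenthetic vowel.

3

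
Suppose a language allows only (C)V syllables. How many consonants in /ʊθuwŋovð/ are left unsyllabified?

3

The consonants /w/, /v/, /ð/ cannot be parsed into a legal (C)V syllable (no codas are permitted; onsets are limited to one consonant).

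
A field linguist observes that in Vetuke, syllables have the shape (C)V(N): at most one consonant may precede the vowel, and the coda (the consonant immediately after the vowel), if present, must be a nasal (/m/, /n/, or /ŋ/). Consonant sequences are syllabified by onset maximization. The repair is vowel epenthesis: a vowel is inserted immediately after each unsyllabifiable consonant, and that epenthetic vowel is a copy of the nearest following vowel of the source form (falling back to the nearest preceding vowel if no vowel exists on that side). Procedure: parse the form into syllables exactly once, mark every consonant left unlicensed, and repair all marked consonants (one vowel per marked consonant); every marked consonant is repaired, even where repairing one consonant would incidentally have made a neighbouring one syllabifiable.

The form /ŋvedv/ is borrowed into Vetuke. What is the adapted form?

ŋevedeve

The consonants /ŋ/, /d/, /v/ cannot be parsed into a legal (C)V(N) syllable (only a nasal (/m/, /n/, or /ŋ/) is licensed in coda position; onsets are limited to one consonant).
Inserting the epenthetic vowel yields /ŋ/ → /ŋe/, /d/ → /de/, /v/ → /ve/.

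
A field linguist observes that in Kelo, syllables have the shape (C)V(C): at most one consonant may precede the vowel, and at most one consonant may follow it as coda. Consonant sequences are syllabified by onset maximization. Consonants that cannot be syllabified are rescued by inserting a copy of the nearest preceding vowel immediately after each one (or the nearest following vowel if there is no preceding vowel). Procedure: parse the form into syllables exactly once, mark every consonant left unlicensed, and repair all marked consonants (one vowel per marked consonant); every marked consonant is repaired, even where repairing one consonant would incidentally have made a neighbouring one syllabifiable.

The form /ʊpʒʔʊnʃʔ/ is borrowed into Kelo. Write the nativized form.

The consonants /ʒ/, /ʃ/, /ʔ/ cannot be parsed into a legal (C)V(C) syllable (at most one coda consonant is licensed; onsets are limited to one consonant).
Inserting the epenthetic vowel yields /ʒ/ → /ʒʊ/, /ʃ/ → /ʃʊ/, /ʔ/ → /ʔʊ/.

ʊpʒʊʔʊnʃʊʔʊ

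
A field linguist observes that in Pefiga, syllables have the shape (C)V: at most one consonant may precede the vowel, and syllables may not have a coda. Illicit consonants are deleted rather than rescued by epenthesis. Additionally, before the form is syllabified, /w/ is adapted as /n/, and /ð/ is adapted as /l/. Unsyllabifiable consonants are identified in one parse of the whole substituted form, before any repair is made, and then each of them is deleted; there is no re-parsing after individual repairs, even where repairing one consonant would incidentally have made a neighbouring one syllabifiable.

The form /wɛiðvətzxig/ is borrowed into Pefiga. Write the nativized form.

nɛivəxi

Substitution: /w/ → /n/, /ð/ → /l/, giving /nɛilvətzxig/.
The consonants /l/, /t/, /z/, /g/ cannot be parsed into a legal (C)V syllable (no codas are permitted; onsets are limited to one consonant).
Deleting the stranded consonants removes /l/, /t/, /z/, /g/.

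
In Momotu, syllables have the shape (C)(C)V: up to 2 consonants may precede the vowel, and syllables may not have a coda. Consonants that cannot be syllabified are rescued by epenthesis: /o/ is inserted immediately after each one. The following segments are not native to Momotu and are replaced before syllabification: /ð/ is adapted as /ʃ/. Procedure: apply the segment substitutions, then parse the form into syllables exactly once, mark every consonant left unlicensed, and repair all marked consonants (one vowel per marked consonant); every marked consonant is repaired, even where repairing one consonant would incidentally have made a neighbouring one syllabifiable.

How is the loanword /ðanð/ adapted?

ʃanoʃo

Substitution: /ð/ → /ʃ/, giving /ʃanʃ/.
Under (C)(C)V, the unsyllabifiable consonants are /n/, /ʃ/ (no codas are permitted; onsets may contain at most 2 consonants).
Each unlicensed consonant becomes the onset of a new syllable: /n/ → /no/, /ʃ/ → /ʃo/.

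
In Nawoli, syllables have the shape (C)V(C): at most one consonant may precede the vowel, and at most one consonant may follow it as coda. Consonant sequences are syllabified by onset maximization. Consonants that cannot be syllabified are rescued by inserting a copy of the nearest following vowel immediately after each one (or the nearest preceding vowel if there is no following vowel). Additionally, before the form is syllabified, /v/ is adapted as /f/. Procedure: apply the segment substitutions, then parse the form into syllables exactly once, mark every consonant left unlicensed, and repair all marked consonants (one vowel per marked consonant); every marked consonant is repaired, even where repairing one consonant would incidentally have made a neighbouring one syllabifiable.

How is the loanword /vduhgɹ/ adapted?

Substitution: /v/ → /f/, giving /fduhgɹ/.
Under (C)V(C), the unsyllabifiable consonants are /f/, /g/, /ɹ/ (at most one coda consonant is licensed; onsets are limited to one consonant).
Each unlicensed consonant becomes the onset of a new syllable: /f/ → /fu/, /g/ → /gu/, /ɹ/ → /ɹu/.

fuduhguɹu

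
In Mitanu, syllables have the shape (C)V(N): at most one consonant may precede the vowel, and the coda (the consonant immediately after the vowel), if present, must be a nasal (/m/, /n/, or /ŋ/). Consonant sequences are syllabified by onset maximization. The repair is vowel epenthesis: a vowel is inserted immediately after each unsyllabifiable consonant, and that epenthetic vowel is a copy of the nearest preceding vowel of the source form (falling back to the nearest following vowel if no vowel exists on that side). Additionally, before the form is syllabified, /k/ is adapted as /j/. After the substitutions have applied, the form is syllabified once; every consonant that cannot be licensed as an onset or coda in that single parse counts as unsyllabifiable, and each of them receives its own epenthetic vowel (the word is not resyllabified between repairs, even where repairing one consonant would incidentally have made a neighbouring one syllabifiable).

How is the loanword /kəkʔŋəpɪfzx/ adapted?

jəjəʔəŋəpɪfɪzɪxɪ

Substitution: /k/ → /j/, giving /jəjʔŋəpɪfzx/.
The consonants /j/, /ʔ/, /f/, /z/, /x/ cannot be parsed into a legal (C)V(N) syllable (only a nasal (/m/, /n/, or /ŋ/) is licensed in coda position; onsets are limited to one consonant).
Each unlicensed consonant becomes the onset of a new syllable: /j/ → /jə/, /ʔ/ → /ʔə/, /f/ → /fɪ/, /z/ → /zɪ/, /x/ → /xɪ/.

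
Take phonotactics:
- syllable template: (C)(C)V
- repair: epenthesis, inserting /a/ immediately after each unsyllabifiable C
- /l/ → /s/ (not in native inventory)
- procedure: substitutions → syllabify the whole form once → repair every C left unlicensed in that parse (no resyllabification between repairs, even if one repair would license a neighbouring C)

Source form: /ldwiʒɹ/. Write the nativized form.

sadwiʒaɹa

Substitution: /l/ → /s/, giving /sdwiʒɹ/.
Under (C)(C)V, the unsyllabifiable consonants are /s/, /ʒ/, /ɹ/ (no codas are permitted; onsets may contain at most 2 consonants).
Inserting the epenthetic vowel yields /s/ → /sa/, /ʒ/ → /ʒa/, /ɹ/ → /ɹa/.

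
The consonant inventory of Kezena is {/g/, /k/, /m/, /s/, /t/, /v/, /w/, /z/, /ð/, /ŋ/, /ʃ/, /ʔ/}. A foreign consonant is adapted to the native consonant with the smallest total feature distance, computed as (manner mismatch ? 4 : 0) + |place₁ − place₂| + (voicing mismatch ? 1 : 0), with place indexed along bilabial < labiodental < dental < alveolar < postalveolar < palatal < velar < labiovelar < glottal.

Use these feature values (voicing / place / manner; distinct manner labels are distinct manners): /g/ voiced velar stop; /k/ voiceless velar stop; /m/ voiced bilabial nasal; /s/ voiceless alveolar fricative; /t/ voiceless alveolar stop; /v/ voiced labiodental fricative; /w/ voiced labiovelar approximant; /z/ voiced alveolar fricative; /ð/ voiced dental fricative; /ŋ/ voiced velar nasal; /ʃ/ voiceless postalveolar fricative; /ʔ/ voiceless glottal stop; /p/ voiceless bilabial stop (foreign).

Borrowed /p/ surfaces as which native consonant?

/t/ is closest: same manner (stop), place distance 3 (bilabial→alveolar), same voicing; total 3. Next closest is /m/ at distance 5.

t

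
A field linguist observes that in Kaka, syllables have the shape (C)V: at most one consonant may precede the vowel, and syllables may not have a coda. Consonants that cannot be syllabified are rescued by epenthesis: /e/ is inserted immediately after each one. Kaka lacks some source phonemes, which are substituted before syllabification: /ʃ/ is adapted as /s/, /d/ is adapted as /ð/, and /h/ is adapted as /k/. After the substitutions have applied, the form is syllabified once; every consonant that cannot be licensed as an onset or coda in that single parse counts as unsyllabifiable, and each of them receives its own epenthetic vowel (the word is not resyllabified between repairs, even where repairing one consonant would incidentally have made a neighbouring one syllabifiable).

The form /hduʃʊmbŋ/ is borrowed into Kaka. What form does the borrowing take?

Substitution: /h/ → /k/, /d/ → /ð/, /ʃ/ → /s/, giving /kðusʊmbŋ/.
Under (C)V, the unsyllabifiable consonants are /k/, /m/, /b/, /ŋ/ (no codas are permitted; onsets are limited to one consonant).
Each unlicensed consonant becomes the onset of a new syllable: /k/ → /ke/, /m/ → /me/, /b/ → /be/, /ŋ/ → /ŋe/.

keðusʊmebeŋe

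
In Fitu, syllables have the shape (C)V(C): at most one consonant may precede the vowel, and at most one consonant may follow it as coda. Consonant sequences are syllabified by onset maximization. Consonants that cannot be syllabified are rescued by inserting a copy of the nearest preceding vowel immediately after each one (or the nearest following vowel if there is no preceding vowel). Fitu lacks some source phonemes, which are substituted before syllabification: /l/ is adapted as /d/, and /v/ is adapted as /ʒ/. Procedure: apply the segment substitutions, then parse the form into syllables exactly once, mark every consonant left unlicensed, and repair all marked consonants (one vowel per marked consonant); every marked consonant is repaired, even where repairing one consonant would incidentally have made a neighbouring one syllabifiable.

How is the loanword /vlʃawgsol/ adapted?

Substitution: /v/ → /ʒ/, /l/ → /d/, giving /ʒdʃawgsod/.
Syllabifying with onset maximization leaves /ʒ/, /d/, /g/ stranded (at most one coda consonant is licensed; onsets are limited to one consonant).
Inserting the epenthetic vowel yields /ʒ/ → /ʒa/, /d/ → /da/, /g/ → /ga/.

ʒadaʃawgasod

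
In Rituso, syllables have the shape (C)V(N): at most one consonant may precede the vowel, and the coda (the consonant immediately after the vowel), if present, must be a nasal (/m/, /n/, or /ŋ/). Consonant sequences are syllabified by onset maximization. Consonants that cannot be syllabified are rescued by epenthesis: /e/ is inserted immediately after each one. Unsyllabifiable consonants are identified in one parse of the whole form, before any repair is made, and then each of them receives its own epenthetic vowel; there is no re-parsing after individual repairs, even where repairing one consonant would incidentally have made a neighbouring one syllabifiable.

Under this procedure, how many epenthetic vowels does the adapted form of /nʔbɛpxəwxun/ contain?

The unsyllabifiable consonants are /n/, /ʔ/, /p/, /w/; each receives one epenthetic vowel.

4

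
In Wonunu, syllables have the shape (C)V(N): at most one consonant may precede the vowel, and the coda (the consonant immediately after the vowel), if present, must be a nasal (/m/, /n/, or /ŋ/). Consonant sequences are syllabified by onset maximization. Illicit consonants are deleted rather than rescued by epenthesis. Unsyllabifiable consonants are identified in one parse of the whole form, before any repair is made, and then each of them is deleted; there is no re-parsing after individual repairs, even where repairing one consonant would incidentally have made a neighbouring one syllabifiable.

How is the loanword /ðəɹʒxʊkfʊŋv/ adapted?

Syllabifying with onset maximization leaves /ɹ/, /ʒ/, /k/, /v/ stranded (only a nasal (/m/, /n/, or /ŋ/) is licensed in coda position; onsets are limited to one consonant).
Deleting the stranded consonants removes /ɹ/, /ʒ/, /k/, /v/.

ðəxʊfʊŋ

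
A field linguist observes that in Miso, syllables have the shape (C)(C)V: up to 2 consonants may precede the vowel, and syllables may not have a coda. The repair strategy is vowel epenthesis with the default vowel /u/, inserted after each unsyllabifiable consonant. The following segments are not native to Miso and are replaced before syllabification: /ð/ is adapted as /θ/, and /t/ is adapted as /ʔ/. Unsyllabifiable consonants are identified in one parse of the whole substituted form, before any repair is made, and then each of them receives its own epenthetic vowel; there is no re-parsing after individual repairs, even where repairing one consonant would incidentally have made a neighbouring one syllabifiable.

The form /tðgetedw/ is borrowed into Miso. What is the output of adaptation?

ʔuθgeʔeduwu

Substitution: /t/ → /ʔ/, /ð/ → /θ/, giving /ʔθgeʔedw/.
The consonants /ʔ/, /d/, /w/ cannot be parsed into a legal (C)(C)V syllable (no codas are permitted; onsets may contain at most 2 consonants).
Inserting the epenthetic vowel yields /ʔ/ → /ʔu/, /d/ → /du/, /w/ → /wu/.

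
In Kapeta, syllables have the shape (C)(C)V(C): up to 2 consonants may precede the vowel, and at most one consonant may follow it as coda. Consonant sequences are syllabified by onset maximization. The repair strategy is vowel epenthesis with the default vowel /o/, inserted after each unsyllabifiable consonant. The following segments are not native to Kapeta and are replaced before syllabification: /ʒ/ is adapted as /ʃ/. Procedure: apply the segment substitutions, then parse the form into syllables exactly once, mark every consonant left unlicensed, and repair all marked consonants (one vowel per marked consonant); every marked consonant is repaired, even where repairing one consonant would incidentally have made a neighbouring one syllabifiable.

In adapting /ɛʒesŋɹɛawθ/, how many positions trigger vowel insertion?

After substitution the input is /ɛʃesŋɹɛawθ/.
The unsyllabifiable consonants are /θ/; each receives one epenthetic vowel.

1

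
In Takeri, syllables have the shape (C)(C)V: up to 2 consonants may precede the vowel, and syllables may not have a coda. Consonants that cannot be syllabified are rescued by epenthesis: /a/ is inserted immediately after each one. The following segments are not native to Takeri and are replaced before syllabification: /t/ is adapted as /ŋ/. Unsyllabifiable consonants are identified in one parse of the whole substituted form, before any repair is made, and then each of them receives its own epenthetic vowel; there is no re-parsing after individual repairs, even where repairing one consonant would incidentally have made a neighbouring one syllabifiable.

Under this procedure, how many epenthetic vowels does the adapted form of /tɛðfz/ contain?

3

After substitution the input is /ŋɛðfz/.
The unsyllabifiable consonants are /ð/, /f/, /z/; each receives one epenthetic vowel.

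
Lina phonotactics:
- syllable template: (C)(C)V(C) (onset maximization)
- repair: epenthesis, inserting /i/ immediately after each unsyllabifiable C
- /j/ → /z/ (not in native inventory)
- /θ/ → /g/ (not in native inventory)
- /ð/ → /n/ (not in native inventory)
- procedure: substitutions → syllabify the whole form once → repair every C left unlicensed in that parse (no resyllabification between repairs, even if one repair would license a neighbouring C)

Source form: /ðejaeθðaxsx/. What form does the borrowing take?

nezaegnaxsixi

Substitution: /ð/ → /n/, /j/ → /z/, /θ/ → /g/, giving /nezaegnaxsx/.
Syllabifying with onset maximization leaves /s/, /x/ stranded (at most one coda consonant is licensed; onsets may contain at most 2 consonants).
Each unlicensed consonant becomes the onset of a new syllable: /s/ → /si/, /x/ → /xi/.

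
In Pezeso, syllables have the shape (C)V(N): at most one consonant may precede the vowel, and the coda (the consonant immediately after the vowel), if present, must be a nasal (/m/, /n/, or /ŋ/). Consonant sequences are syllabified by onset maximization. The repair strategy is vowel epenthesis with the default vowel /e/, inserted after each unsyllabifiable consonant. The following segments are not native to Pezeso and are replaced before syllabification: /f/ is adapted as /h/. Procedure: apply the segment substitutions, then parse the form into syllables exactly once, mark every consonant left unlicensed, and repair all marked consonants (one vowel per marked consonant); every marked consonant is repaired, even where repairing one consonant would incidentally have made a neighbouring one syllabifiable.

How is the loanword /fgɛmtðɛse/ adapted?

Substitution: /f/ → /h/, giving /hgɛmtðɛse/.
Under (C)V(N), the unsyllabifiable consonants are /h/, /t/ (only a nasal (/m/, /n/, or /ŋ/) is licensed in coda position; onsets are limited to one consonant).
Epenthesis after each stranded consonant: /h/ → /he/, /t/ → /te/.

hegɛmteðɛse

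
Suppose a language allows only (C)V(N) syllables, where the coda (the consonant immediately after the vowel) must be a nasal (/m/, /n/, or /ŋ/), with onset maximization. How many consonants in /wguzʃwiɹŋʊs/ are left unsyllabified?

5

Syllabifying with onset maximization leaves /w/, /z/, /ʃ/, /ɹ/, /s/ stranded (only a nasal (/m/, /n/, or /ŋ/) is licensed in coda position; onsets are limited to one consonant).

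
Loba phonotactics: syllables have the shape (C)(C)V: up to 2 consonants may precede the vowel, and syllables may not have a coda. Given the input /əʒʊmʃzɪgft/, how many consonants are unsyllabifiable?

The consonants /m/, /g/, /f/, /t/ cannot be parsed into a legal (C)(C)V syllable (no codas are permitted; onsets may contain at most 2 consonants).

4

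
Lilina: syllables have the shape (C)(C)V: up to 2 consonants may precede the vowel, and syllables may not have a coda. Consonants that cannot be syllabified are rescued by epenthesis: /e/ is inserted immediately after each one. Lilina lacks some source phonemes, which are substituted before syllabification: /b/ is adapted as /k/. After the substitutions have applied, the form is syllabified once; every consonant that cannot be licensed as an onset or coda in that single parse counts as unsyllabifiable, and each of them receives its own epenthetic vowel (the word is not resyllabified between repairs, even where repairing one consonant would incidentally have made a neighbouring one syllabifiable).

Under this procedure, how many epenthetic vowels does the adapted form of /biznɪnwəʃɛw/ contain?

After substitution the input is /kiznɪnwəʃɛw/.
The unsyllabifiable consonants are /w/; each receives one epenthetic vowel.

1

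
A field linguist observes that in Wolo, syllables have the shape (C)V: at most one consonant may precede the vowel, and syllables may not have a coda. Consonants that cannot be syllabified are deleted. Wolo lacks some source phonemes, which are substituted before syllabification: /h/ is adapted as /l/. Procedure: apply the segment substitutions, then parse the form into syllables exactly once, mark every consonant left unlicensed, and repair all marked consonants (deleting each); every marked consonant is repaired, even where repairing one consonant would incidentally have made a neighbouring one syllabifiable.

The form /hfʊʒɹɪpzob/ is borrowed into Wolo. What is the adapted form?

Substitution: /h/ → /l/, giving /lfʊʒɹɪpzob/.
The consonants /l/, /ʒ/, /p/, /b/ cannot be parsed into a legal (C)V syllable (no codas are permitted; onsets are limited to one consonant).
Each unlicensed consonant is deleted: /l/, /ʒ/, /p/, /b/.

fʊɹɪzo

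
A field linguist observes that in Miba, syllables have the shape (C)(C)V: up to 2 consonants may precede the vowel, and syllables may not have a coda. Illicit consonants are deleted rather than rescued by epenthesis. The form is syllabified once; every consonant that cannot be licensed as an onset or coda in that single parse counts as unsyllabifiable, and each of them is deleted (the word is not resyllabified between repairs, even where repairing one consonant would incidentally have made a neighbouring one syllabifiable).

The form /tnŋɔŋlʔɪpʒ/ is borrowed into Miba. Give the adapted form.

Syllabifying with onset maximization leaves /t/, /ŋ/, /p/, /ʒ/ stranded (no codas are permitted; onsets may contain at most 2 consonants).
Each unlicensed consonant is deleted: /t/, /ŋ/, /p/, /ʒ/.

nŋɔlʔɪ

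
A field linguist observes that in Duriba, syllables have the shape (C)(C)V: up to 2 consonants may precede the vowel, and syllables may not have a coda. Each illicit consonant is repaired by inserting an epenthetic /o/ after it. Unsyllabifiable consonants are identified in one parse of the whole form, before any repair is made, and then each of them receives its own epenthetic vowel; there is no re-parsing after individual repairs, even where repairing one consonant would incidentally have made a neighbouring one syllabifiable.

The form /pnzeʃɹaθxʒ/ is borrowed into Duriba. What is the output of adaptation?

The consonants /p/, /θ/, /x/, /ʒ/ cannot be parsed into a legal (C)(C)V syllable (no codas are permitted; onsets may contain at most 2 consonants).
Inserting the epenthetic vowel yields /p/ → /po/, /θ/ → /θo/, /x/ → /xo/, /ʒ/ → /ʒo/.

ponzeʃɹaθoxoʒo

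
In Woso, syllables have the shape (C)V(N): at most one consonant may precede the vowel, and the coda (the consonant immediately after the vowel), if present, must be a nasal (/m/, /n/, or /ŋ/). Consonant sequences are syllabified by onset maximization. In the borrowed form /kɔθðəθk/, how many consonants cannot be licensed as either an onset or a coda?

The consonants /θ/, /θ/, /k/ cannot be parsed into a legal (C)V(N) syllable (only a nasal (/m/, /n/, or /ŋ/) is licensed in coda position; onsets are limited to one consonant).

3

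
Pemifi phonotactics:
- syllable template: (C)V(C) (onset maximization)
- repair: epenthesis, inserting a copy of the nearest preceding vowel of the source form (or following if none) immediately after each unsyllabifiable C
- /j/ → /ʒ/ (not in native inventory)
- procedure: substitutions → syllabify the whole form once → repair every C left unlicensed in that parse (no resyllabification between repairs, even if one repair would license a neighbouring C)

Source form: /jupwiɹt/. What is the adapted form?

Substitution: /j/ → /ʒ/, giving /ʒupwiɹt/.
The consonants /t/ cannot be parsed into a legal (C)V(C) syllable (at most one coda consonant is licensed; onsets are limited to one consonant).
Epenthesis after each stranded consonant: /t/ → /ti/.

ʒupwiɹti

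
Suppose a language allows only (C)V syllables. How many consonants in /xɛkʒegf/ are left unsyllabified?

3

The consonants /k/, /g/, /f/ cannot be parsed into a legal (C)V syllable (no codas are permitted; onsets are limited to one consonant).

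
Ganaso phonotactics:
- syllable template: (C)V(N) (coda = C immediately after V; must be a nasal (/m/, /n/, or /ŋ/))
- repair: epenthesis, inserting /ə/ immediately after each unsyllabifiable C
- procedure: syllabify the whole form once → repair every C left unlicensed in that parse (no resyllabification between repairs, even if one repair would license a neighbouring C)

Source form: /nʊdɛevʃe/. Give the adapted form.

Syllabifying with onset maximization leaves /v/ stranded (only a nasal (/m/, /n/, or /ŋ/) is licensed in coda position; onsets are limited to one consonant).
Epenthesis after each stranded consonant: /v/ → /və/.

nʊdɛevəʃe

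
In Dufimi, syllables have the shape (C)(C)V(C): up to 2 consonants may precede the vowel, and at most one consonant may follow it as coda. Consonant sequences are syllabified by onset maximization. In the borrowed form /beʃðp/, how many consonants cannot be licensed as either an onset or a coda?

The consonants /ð/, /p/ cannot be parsed into a legal (C)(C)V(C) syllable (at most one coda consonant is licensed; onsets may contain at most 2 consonants).

2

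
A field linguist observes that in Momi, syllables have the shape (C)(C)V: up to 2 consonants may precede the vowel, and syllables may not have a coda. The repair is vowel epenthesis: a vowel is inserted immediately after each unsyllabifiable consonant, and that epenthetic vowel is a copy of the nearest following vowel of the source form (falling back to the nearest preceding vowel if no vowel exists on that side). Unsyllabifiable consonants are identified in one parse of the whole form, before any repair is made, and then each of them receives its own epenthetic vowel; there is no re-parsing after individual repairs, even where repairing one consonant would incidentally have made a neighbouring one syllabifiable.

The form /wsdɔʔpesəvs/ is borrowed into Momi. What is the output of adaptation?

wɔsdɔʔpesəvəsə

Syllabifying with onset maximization leaves /w/, /v/, /s/ stranded (no codas are permitted; onsets may contain at most 2 consonants).
Inserting the epenthetic vowel yields /w/ → /wɔ/, /v/ → /və/, /s/ → /sə/.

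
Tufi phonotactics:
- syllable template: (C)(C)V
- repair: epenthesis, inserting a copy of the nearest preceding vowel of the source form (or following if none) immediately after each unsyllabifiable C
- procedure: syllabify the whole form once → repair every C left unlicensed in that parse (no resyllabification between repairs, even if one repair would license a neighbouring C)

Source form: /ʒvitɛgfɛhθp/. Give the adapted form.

Under (C)(C)V, the unsyllabifiable consonants are /h/, /θ/, /p/ (no codas are permitted; onsets may contain at most 2 consonants).
Inserting the epenthetic vowel yields /h/ → /hɛ/, /θ/ → /θɛ/, /p/ → /pɛ/.

ʒvitɛgfɛhɛθɛpɛ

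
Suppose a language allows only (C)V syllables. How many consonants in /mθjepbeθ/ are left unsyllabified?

Under (C)V, the unsyllabifiable consonants are /m/, /θ/, /p/, /θ/ (no codas are permitted; onsets are limited to one consonant).

4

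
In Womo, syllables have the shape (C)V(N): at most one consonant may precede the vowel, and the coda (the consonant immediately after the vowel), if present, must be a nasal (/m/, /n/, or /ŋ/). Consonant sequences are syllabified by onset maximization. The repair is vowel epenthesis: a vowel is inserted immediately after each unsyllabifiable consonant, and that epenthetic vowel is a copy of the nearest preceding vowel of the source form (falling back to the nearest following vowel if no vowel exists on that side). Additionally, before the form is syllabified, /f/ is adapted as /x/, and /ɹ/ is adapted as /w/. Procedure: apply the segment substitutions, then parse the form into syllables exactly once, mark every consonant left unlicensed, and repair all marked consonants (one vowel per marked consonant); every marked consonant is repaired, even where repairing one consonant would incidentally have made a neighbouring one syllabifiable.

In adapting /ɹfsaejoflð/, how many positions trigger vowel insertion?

5

After substitution the input is /wxsaejoxlð/.
The unsyllabifiable consonants are /w/, /x/, /x/, /l/, /ð/; each receives one epenthetic vowel.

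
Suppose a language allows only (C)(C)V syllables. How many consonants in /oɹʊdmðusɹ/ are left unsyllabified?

3

The consonants /d/, /s/, /ɹ/ cannot be parsed into a legal (C)(C)V syllable (no codas are permitted; onsets may contain at most 2 consonants).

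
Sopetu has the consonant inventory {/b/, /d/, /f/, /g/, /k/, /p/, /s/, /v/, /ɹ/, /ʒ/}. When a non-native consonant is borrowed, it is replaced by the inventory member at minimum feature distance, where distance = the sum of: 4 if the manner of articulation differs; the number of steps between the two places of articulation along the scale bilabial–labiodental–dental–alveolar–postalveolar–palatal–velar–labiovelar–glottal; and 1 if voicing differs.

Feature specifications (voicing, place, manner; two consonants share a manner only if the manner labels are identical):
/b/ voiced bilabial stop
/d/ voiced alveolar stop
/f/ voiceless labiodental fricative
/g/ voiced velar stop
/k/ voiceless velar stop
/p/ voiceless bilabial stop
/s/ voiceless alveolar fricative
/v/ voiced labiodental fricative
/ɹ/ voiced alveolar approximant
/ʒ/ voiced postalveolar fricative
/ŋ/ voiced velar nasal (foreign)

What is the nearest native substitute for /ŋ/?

/g/ is closest: manner differs (nasal→stop, +4), place distance 0 (velar→velar), same voicing; total 4. Next closest is /k/ at distance 5.

g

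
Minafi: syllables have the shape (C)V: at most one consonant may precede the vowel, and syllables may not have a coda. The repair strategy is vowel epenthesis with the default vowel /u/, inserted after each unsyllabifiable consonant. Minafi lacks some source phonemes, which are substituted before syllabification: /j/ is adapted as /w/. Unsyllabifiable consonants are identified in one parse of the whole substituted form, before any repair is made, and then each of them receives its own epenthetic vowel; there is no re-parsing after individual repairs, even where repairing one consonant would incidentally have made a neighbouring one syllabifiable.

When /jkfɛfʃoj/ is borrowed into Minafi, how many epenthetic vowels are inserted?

After substitution the input is /wkfɛfʃow/.
The unsyllabifiable consonants are /w/, /k/, /f/, /w/; each receives one epenthetic vowel.

4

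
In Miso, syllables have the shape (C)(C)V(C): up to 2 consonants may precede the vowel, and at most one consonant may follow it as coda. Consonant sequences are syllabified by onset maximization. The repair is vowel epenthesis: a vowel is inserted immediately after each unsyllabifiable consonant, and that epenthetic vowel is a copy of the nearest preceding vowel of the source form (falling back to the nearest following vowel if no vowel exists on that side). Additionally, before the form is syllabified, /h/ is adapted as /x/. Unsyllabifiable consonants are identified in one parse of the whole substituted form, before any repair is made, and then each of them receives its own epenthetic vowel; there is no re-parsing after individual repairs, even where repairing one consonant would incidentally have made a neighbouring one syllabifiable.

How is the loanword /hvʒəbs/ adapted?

xəvʒəbsə

Substitution: /h/ → /x/, giving /xvʒəbs/.
The consonants /x/, /s/ cannot be parsed into a legal (C)(C)V(C) syllable (at most one coda consonant is licensed; onsets may contain at most 2 consonants).
Inserting the epenthetic vowel yields /x/ → /xə/, /s/ → /sə/.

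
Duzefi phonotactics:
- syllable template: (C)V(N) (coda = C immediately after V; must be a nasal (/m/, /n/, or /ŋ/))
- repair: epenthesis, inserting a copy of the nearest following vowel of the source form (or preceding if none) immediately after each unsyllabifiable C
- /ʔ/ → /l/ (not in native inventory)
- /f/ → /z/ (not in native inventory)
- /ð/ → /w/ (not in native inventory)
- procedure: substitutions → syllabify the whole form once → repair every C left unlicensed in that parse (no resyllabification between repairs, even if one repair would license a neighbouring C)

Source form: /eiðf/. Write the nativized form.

Substitution: /ð/ → /w/, /f/ → /z/, giving /eiwz/.
The consonants /w/, /z/ cannot be parsed into a legal (C)V(N) syllable (only a nasal (/m/, /n/, or /ŋ/) is licensed in coda position; onsets are limited to one consonant).
Inserting the epenthetic vowel yields /w/ → /wi/, /z/ → /zi/.

eiwizi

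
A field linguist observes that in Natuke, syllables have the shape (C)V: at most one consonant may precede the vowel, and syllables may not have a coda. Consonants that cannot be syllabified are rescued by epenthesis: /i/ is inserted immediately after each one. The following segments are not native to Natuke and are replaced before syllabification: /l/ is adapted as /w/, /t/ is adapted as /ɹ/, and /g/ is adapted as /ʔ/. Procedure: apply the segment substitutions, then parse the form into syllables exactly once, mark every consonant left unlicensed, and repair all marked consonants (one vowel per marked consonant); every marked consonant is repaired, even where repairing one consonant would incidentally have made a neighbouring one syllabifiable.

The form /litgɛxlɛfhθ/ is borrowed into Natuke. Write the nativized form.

wiɹiʔɛxiwɛfihiθi

Substitution: /l/ → /w/, /t/ → /ɹ/, /g/ → /ʔ/, giving /wiɹʔɛxwɛfhθ/.
Under (C)V, the unsyllabifiable consonants are /ɹ/, /x/, /f/, /h/, /θ/ (no codas are permitted; onsets are limited to one consonant).
Epenthesis after each stranded consonant: /ɹ/ → /ɹi/, /x/ → /xi/, /f/ → /fi/, /h/ → /hi/, /θ/ → /θi/.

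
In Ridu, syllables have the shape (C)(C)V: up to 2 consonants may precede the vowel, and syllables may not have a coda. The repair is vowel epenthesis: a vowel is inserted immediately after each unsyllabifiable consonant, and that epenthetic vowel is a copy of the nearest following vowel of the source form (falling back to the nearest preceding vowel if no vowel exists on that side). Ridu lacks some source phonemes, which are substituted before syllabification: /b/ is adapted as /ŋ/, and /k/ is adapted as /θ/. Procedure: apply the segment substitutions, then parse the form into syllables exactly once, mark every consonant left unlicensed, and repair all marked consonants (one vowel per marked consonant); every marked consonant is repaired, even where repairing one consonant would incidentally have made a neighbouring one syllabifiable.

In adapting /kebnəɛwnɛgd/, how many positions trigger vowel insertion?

2

After substitution the input is /θeŋnəɛwnɛgd/.
The unsyllabifiable consonants are /g/, /d/; each receives one epenthetic vowel.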